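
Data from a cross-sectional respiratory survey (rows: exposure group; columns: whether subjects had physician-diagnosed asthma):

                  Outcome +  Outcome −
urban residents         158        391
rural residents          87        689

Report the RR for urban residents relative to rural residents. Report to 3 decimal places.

risk, urban residents = 158/549 = 0.2878
risk, rural residents = 87/776 = 0.1121
RR = 0.2878 / 0.1121 = 2.567

RR ≈ 2.567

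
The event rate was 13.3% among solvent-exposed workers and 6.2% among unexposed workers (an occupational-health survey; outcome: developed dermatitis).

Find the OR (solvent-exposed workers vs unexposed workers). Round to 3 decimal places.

odds, solvent-exposed workers = 0.1330/0.8670 = 0.1534
odds, unexposed workers = 0.0620/0.9380 = 0.0661
OR = 0.1534 / 0.0661 = 2.321

OR ≈ 2.321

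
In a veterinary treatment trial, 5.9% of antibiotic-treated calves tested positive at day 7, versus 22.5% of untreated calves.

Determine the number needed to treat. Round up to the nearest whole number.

NNT = 7

absolute risk difference = 0.166000
1 / 0.166000 = 6.024 → round up → 7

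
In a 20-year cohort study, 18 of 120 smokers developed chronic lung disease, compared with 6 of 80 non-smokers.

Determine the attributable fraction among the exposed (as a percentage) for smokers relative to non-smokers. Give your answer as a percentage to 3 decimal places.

risk, smokers = 18/120 = 0.1500
risk, non-smokers = 6/80 = 0.0750
AR% = (0.1500 − 0.0750) / 0.1500 = 0.5000 → 50.000%

AR% = 50.000%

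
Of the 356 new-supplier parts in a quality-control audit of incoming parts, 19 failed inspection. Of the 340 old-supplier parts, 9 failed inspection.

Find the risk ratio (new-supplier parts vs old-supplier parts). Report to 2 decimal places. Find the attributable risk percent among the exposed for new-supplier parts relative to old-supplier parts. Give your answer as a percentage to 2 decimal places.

RR = 2.02; AR% = 50.40%

risk, new-supplier parts = 19/356 = 0.05337
risk, old-supplier parts = 9/340 = 0.02647
RR = 0.05337 / 0.02647 = 2.02
AR% = (0.05337 − 0.02647) / 0.05337 = 0.5040 → 50.40%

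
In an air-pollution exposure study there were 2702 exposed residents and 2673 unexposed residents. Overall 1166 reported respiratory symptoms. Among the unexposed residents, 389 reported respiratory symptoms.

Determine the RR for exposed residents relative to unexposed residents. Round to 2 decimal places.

exposed residents with the outcome: 1166 − 389 = 777
exposed residents without the outcome: 2702 − 777 = 1925
unexposed residents without the outcome: 2673 − 389 = 2284
risk, exposed residents = 777/2702 = 0.2876
risk, unexposed residents = 389/2673 = 0.1455
RR = 0.2876 / 0.1455 = 1.98

RR: 1.98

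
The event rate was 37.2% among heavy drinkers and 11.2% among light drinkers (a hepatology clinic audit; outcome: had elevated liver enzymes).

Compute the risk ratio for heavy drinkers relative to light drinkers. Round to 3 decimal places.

RR = 0.3720 / 0.1120 = 3.321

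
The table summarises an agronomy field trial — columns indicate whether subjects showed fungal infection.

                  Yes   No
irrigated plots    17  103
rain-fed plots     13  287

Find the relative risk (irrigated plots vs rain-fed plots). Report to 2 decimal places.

3.27

risk, irrigated plots = 17/120 = 0.14167
risk, rain-fed plots = 13/300 = 0.04333
RR = 0.14167 / 0.04333 = 3.27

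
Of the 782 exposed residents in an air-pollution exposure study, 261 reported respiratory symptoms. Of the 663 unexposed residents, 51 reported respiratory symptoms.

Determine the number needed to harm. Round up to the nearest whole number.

risk, exposed residents = 261/782 = 0.333760
risk, unexposed residents = 51/663 = 0.076923
absolute risk difference = 0.256837
1 / 0.256837 = 3.894 → round up → 4

4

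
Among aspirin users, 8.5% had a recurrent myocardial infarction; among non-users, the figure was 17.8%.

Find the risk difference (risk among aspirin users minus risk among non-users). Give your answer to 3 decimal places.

risk difference = 0.0850 − 0.1780 = -0.093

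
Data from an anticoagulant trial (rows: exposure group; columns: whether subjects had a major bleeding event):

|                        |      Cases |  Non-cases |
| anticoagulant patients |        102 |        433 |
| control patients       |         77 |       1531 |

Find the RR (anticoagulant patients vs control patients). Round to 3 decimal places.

3.981

risk, anticoagulant patients = 102/535 = 0.19065
risk, control patients = 77/1608 = 0.04789
RR = 0.19065 / 0.04789 = 3.981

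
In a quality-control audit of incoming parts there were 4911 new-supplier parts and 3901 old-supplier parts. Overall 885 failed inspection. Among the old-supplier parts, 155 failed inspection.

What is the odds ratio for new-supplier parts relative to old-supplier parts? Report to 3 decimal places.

new-supplier parts with the outcome: 885 − 155 = 730
new-supplier parts without the outcome: 4911 − 730 = 4181
old-supplier parts without the outcome: 3901 − 155 = 3746
OR = (730 × 3746) / (4181 × 155) = 2734580/648055 ≈ 4.220

OR: 4.220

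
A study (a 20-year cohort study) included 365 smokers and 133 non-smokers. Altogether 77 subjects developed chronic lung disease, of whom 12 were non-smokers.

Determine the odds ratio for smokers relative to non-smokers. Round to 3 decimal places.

smokers with the outcome: 77 − 12 = 65
smokers without the outcome: 365 − 65 = 300
non-smokers without the outcome: 133 − 12 = 121
OR = (65 × 121) / (300 × 12) = 7865/3600 ≈ 2.185

2.185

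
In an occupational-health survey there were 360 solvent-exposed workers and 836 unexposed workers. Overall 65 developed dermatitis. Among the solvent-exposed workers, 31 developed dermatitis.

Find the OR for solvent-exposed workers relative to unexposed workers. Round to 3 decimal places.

solvent-exposed workers without the outcome: 360 − 31 = 329
unexposed workers with the outcome: 65 − 31 = 34
unexposed workers without the outcome: 836 − 34 = 802
odds, solvent-exposed workers = 31/329 = 0.09422
odds, unexposed workers = 34/802 = 0.04239
OR = 0.09422 / 0.04239 = 2.223

OR ≈ 2.223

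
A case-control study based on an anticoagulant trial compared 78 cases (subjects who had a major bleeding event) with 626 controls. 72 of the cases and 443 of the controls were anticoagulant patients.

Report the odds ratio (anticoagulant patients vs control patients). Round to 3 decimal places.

OR = (72 × 183) / (443 × 6) = 13176/2658 ≈ 4.957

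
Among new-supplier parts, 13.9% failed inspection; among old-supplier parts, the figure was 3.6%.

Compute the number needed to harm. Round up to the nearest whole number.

absolute risk difference = 0.103000
1 / 0.103000 = 9.709 → round up → 10

10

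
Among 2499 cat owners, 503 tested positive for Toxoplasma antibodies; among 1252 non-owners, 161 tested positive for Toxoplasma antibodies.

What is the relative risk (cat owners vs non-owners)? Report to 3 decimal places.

1.565

risk, cat owners = 503/2499 = 0.2013
risk, non-owners = 161/1252 = 0.1286
RR = 0.2013 / 0.1286 = 1.565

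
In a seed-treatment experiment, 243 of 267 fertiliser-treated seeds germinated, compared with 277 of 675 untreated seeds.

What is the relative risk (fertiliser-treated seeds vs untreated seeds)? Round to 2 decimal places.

risk, fertiliser-treated seeds = 243/267 = 0.9101
risk, untreated seeds = 277/675 = 0.4104
RR = 0.9101 / 0.4104 = 2.22

2.22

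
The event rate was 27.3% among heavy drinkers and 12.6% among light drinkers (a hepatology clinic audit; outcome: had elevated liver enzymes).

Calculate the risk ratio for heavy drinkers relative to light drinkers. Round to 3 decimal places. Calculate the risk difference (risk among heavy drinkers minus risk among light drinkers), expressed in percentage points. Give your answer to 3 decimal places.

RR = 2.167; RD = 14.700

RR = 0.2730 / 0.1260 = 2.167
risk difference = 0.2730 − 0.1260 = 0.1470 → 14.700 percentage points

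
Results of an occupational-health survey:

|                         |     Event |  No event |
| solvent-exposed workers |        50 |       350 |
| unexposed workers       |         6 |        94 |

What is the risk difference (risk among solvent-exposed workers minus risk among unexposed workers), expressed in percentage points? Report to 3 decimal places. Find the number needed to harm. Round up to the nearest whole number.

risk, solvent-exposed workers = 50/400 = 0.1250
risk, unexposed workers = 6/100 = 0.0600
risk difference = 0.1250 − 0.0600 = 0.0650 → 6.500 percentage points
absolute risk difference = 0.065000
1 / 0.065000 = 15.385 → round up → 16

RD = 6.500; NNH = 16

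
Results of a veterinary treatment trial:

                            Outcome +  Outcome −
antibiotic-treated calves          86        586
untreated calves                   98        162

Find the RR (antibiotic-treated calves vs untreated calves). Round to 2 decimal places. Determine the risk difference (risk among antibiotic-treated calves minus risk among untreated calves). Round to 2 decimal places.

RR = 0.34; RD = -0.25

risk, antibiotic-treated calves = 86/672 = 0.1280
risk, untreated calves = 98/260 = 0.3769
RR = 0.1280 / 0.3769 = 0.34
risk difference = 0.1280 − 0.3769 = -0.25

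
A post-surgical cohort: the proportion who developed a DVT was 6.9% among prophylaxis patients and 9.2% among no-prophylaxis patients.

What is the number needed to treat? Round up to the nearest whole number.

absolute risk difference = 0.023000
1 / 0.023000 = 43.478 → round up → 44

NNT = 44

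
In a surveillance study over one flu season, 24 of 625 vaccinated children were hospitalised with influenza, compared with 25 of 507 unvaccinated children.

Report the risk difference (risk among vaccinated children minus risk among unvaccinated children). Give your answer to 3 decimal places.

risk, vaccinated children = 24/625 = 0.03840
risk, unvaccinated children = 25/507 = 0.04931
risk difference = 0.03840 − 0.04931 = -0.011

RD ≈ -0.011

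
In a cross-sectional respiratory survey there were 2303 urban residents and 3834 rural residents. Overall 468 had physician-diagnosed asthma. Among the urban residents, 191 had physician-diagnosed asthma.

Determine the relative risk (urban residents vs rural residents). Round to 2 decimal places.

urban residents without the outcome: 2303 − 191 = 2112
rural residents with the outcome: 468 − 191 = 277
rural residents without the outcome: 3834 − 277 = 3557
risk, urban residents = 191/2303 = 0.0829
risk, rural residents = 277/3834 = 0.0722
RR = 0.0829 / 0.0722 = 1.15

1.15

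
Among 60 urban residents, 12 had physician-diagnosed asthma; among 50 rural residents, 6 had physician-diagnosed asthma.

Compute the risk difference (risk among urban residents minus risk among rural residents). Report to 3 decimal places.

risk, urban residents = 12/60 = 0.2000
risk, rural residents = 6/50 = 0.1200
risk difference = 0.2000 − 0.1200 = 0.080

0.080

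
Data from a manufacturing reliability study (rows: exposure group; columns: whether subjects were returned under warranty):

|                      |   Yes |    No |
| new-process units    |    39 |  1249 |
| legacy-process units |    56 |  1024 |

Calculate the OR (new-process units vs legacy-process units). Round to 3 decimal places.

OR = (39 × 1024) / (1249 × 56) = 39936/69944 ≈ 0.571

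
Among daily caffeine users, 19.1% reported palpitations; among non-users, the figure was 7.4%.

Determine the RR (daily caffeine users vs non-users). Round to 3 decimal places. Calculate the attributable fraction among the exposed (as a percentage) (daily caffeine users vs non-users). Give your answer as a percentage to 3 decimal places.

RR = 2.581; AR% = 61.257%

RR = 0.1910 / 0.0740 = 2.581
AR% = (0.1910 − 0.0740) / 0.1910 = 0.6126 → 61.257%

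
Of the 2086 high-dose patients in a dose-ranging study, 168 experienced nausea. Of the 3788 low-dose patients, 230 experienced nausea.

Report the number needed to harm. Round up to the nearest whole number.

risk, high-dose patients = 168/2086 = 0.080537
risk, low-dose patients = 230/3788 = 0.060718
absolute risk difference = 0.019819
1 / 0.019819 = 50.457 → round up → 51

51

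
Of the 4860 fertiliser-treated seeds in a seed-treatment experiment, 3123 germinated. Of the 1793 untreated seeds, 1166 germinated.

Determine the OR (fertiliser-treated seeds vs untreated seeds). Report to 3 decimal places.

OR = (3123 × 627) / (1737 × 1166) = 1958121/2025342 ≈ 0.967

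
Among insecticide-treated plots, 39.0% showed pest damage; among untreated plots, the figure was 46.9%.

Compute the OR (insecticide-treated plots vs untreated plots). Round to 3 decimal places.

0.724

odds, insecticide-treated plots = 0.3900/0.6100 = 0.6393
odds, untreated plots = 0.4690/0.5310 = 0.8832
OR = 0.6393 / 0.8832 = 0.724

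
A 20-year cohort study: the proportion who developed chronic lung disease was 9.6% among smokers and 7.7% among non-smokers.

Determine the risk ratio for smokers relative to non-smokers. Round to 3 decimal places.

RR = 0.0960 / 0.0770 = 1.247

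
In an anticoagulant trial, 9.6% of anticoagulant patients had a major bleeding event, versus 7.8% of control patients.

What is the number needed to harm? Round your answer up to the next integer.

absolute risk difference = 0.018000
1 / 0.018000 = 55.556 → round up → 56

56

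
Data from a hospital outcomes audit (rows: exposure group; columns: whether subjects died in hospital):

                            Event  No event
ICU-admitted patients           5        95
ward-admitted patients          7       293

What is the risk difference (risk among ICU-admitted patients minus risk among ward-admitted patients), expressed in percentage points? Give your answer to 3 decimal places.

2.667

risk, ICU-admitted patients = 5/100 = 0.05000
risk, ward-admitted patients = 7/300 = 0.02333
risk difference = 0.05000 − 0.02333 = 0.02667 → 2.667 percentage points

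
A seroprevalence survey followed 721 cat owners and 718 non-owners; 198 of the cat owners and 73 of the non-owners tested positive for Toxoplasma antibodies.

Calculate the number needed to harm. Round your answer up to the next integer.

NNH = 6

risk, cat owners = 198/721 = 0.274619
risk, non-owners = 73/718 = 0.101671
absolute risk difference = 0.172947
1 / 0.172947 = 5.782 → round up → 6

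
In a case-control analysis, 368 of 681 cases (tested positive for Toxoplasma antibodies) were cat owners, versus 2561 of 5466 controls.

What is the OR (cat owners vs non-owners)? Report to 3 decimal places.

OR ≈ 1.334

odds, cat owners = 368/2561 = 0.1437
odds, non-owners = 313/2905 = 0.1077
OR = 0.1437 / 0.1077 = 1.334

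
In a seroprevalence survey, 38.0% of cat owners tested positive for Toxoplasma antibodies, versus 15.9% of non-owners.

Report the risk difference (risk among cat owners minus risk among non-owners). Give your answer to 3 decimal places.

risk difference = 0.3800 − 0.1590 = 0.221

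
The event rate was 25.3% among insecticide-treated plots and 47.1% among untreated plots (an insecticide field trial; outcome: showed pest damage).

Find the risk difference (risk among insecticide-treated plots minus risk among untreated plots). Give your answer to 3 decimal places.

risk difference = 0.2530 − 0.4710 = -0.218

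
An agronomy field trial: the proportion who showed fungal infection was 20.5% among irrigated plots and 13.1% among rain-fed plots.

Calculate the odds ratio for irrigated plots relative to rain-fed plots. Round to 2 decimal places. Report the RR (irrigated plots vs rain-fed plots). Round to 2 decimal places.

OR = 1.71; RR = 1.56

odds, irrigated plots = 0.2050/0.7950 = 0.2579
odds, rain-fed plots = 0.1310/0.8690 = 0.1507
OR = 0.2579 / 0.1507 = 1.71
RR = 0.2050 / 0.1310 = 1.56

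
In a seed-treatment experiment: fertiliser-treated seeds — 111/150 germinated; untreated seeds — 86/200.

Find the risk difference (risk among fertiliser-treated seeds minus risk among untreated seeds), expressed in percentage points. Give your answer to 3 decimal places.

31.000

risk, fertiliser-treated seeds = 111/150 = 0.7400
risk, untreated seeds = 86/200 = 0.4300
risk difference = 0.7400 − 0.4300 = 0.3100 → 31.000 percentage points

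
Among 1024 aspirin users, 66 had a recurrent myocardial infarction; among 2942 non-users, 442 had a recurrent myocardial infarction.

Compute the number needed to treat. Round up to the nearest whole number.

NNT: 12

risk, aspirin users = 66/1024 = 0.064453
risk, non-users = 442/2942 = 0.150238
absolute risk difference = 0.085785
1 / 0.085785 = 11.657 → round up → 12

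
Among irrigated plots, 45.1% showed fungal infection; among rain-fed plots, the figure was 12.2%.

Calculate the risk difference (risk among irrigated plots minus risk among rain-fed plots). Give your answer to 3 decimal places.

risk difference = 0.4510 − 0.1220 = 0.329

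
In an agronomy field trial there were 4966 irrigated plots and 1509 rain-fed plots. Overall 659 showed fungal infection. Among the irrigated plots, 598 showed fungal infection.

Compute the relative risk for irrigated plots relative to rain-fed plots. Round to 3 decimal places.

irrigated plots without the outcome: 4966 − 598 = 4368
rain-fed plots with the outcome: 659 − 598 = 61
rain-fed plots without the outcome: 1509 − 61 = 1448
risk, irrigated plots = 598/4966 = 0.12042
risk, rain-fed plots = 61/1509 = 0.04042
RR = 0.12042 / 0.04042 = 2.979

2.979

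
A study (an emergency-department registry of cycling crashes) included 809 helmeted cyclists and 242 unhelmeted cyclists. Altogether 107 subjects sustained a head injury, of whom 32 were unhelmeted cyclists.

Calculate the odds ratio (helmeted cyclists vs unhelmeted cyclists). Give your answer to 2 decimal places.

0.67

helmeted cyclists with the outcome: 107 − 32 = 75
helmeted cyclists without the outcome: 809 − 75 = 734
unhelmeted cyclists without the outcome: 242 − 32 = 210
OR = (75 × 210) / (734 × 32) = 15750/23488 ≈ 0.67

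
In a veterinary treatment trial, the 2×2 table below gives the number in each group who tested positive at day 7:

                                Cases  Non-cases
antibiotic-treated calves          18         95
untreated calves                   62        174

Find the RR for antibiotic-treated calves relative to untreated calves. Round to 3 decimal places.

risk, antibiotic-treated calves = 18/113 = 0.1593
risk, untreated calves = 62/236 = 0.2627
RR = 0.1593 / 0.2627 = 0.606

RR: 0.606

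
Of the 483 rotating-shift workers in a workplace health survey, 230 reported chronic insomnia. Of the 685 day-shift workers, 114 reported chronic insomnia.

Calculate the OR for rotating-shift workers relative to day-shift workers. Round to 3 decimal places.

OR = (230 × 571) / (253 × 114) = 131330/28842 ≈ 4.553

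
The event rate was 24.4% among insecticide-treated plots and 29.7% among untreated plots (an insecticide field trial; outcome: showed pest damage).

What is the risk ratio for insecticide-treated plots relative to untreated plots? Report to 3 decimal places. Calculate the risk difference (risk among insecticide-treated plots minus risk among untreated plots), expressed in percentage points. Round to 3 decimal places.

RR = 0.2440 / 0.2970 = 0.822
risk difference = 0.2440 − 0.2970 = -0.0530 → -5.300 percentage points

RR = 0.822; RD = -5.300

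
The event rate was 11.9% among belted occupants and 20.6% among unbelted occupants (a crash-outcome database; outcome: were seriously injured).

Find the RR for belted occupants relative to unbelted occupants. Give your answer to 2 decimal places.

RR = 0.1190 / 0.2060 = 0.58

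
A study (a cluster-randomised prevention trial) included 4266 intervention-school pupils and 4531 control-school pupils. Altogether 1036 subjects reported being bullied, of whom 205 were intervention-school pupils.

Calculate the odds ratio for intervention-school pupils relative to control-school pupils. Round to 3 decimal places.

intervention-school pupils without the outcome: 4266 − 205 = 4061
control-school pupils with the outcome: 1036 − 205 = 831
control-school pupils without the outcome: 4531 − 831 = 3700
odds, intervention-school pupils = 205/4061 = 0.05048
odds, control-school pupils = 831/3700 = 0.22459
OR = 0.05048 / 0.22459 = 0.225

0.225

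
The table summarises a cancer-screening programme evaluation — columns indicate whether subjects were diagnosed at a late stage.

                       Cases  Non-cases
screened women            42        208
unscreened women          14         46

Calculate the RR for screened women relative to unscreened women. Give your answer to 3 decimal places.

0.720

risk, screened women = 42/250 = 0.1680
risk, unscreened women = 14/60 = 0.2333
RR = 0.1680 / 0.2333 = 0.720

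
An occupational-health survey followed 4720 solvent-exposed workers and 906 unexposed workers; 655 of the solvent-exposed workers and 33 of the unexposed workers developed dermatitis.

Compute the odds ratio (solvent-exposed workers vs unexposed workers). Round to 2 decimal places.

4.26

odds, solvent-exposed workers = 655/4065 = 0.16113
odds, unexposed workers = 33/873 = 0.03780
OR = 0.16113 / 0.03780 = 4.26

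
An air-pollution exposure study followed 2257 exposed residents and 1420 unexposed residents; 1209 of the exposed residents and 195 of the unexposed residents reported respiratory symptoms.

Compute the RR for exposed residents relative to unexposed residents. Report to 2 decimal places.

risk, exposed residents = 1209/2257 = 0.5357
risk, unexposed residents = 195/1420 = 0.1373
RR = 0.5357 / 0.1373 = 3.90

3.90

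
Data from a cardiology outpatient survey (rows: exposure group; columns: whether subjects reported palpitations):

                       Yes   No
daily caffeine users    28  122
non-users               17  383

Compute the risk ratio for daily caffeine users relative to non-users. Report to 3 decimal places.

4.392

risk, daily caffeine users = 28/150 = 0.18667
risk, non-users = 17/400 = 0.04250
RR = 0.18667 / 0.04250 = 4.392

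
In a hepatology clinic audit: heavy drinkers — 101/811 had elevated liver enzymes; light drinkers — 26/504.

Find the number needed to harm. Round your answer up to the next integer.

risk, heavy drinkers = 101/811 = 0.124538
risk, light drinkers = 26/504 = 0.051587
absolute risk difference = 0.072950
1 / 0.072950 = 13.708 → round up → 14

NNH ≈ 14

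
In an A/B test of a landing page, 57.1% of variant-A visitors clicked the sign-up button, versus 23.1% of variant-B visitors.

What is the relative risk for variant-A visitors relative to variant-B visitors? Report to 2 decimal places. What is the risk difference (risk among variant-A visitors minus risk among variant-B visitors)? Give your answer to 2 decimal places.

RR = 0.5710 / 0.2310 = 2.47
risk difference = 0.5710 − 0.2310 = 0.34

RR = 2.47; RD = 0.34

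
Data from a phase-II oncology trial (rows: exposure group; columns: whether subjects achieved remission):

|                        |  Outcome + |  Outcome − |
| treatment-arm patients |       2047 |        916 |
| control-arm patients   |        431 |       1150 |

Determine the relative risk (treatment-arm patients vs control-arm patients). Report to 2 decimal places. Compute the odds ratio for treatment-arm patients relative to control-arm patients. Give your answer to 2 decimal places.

RR = 2.53; OR = 5.96

risk, treatment-arm patients = 2047/2963 = 0.6909
risk, control-arm patients = 431/1581 = 0.2726
RR = 0.6909 / 0.2726 = 2.53
OR = (2047 × 1150) / (916 × 431) = 2354050/394796 ≈ 5.96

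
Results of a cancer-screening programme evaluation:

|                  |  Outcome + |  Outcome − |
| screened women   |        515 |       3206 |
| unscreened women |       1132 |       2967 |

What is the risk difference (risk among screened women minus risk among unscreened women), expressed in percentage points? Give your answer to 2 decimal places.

risk, screened women = 515/3721 = 0.1384
risk, unscreened women = 1132/4099 = 0.2762
risk difference = 0.1384 − 0.2762 = -0.1378 → -13.78 percentage points

RD = -13.78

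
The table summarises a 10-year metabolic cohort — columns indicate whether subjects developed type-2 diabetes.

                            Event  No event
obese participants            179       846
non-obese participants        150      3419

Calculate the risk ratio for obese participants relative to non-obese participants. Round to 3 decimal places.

RR = 4.155

risk, obese participants = 179/1025 = 0.17463
risk, non-obese participants = 150/3569 = 0.04203
RR = 0.17463 / 0.04203 = 4.155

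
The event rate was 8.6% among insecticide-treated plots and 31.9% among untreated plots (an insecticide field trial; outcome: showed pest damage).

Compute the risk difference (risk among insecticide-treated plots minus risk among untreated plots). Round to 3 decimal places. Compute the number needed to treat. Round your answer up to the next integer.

risk difference = 0.0860 − 0.3190 = -0.233
absolute risk difference = 0.233000
1 / 0.233000 = 4.292 → round up → 5

RD = -0.233; NNT = 5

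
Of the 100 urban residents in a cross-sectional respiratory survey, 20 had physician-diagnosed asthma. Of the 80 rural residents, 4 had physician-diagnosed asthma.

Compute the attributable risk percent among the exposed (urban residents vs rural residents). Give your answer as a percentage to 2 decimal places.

AR%: 75.00%

risk, urban residents = 20/100 = 0.2000
risk, rural residents = 4/80 = 0.0500
AR% = (0.2000 − 0.0500) / 0.2000 = 0.7500 → 75.00%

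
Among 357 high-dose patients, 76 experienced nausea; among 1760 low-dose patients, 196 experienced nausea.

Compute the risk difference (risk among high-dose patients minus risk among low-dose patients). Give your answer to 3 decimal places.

RD ≈ 0.102

risk, high-dose patients = 76/357 = 0.2129
risk, low-dose patients = 196/1760 = 0.1114
risk difference = 0.2129 − 0.1114 = 0.102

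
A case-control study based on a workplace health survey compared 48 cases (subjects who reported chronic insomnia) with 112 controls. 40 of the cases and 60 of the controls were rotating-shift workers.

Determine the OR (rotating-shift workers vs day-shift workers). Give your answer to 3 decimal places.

OR = (40 × 52) / (60 × 8) = 2080/480 ≈ 4.333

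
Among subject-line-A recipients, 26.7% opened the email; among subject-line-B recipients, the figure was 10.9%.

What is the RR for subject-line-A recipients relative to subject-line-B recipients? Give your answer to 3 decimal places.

RR = 0.2670 / 0.1090 = 2.450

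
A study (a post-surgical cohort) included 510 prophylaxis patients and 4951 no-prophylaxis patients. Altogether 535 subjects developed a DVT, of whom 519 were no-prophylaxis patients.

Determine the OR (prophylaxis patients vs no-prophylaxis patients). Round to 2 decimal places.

prophylaxis patients with the outcome: 535 − 519 = 16
prophylaxis patients without the outcome: 510 − 16 = 494
no-prophylaxis patients without the outcome: 4951 − 519 = 4432
OR = (16 × 4432) / (494 × 519) = 70912/256386 ≈ 0.28

0.28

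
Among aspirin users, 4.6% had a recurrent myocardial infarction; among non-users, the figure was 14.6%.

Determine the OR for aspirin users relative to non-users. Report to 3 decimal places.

0.282

odds, aspirin users = 0.04600/0.95400 = 0.04822
odds, non-users = 0.14600/0.85400 = 0.17096
OR = 0.04822 / 0.17096 = 0.282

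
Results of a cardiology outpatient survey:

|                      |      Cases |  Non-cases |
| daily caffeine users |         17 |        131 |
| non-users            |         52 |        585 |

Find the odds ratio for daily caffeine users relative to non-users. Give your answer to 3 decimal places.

OR = 1.460

odds, daily caffeine users = 17/131 = 0.1298
odds, non-users = 52/585 = 0.0889
OR = 0.1298 / 0.0889 = 1.460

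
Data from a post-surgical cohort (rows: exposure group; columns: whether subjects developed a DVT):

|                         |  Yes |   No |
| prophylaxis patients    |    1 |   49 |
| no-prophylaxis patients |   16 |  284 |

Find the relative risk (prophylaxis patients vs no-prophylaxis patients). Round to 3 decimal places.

risk, prophylaxis patients = 1/50 = 0.02000
risk, no-prophylaxis patients = 16/300 = 0.05333
RR = 0.02000 / 0.05333 = 0.375

0.375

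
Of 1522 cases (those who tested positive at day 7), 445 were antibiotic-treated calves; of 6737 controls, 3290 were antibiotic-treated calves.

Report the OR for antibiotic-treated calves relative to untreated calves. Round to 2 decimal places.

odds, antibiotic-treated calves = 445/3290 = 0.1353
odds, untreated calves = 1077/3447 = 0.3124
OR = 0.1353 / 0.3124 = 0.43

0.43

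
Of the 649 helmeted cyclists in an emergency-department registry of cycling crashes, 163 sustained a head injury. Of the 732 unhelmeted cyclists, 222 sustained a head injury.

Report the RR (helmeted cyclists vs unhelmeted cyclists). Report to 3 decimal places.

RR: 0.828

risk, helmeted cyclists = 163/649 = 0.2512
risk, unhelmeted cyclists = 222/732 = 0.3033
RR = 0.2512 / 0.3033 = 0.828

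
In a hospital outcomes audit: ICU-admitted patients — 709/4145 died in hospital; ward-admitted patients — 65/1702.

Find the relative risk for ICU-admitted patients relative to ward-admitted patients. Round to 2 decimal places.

RR = 4.48

risk, ICU-admitted patients = 709/4145 = 0.17105
risk, ward-admitted patients = 65/1702 = 0.03819
RR = 0.17105 / 0.03819 = 4.48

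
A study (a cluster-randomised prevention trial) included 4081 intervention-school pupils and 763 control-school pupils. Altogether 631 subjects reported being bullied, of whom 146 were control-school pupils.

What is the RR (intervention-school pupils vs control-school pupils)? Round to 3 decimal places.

RR ≈ 0.621

intervention-school pupils with the outcome: 631 − 146 = 485
intervention-school pupils without the outcome: 4081 − 485 = 3596
control-school pupils without the outcome: 763 − 146 = 617
risk, intervention-school pupils = 485/4081 = 0.1188
risk, control-school pupils = 146/763 = 0.1913
RR = 0.1188 / 0.1913 = 0.621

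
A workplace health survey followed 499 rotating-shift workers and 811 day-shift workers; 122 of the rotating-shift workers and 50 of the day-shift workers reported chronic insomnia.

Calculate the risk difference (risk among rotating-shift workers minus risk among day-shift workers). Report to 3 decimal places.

RD: 0.183

risk, rotating-shift workers = 122/499 = 0.2445
risk, day-shift workers = 50/811 = 0.0617
risk difference = 0.2445 − 0.0617 = 0.183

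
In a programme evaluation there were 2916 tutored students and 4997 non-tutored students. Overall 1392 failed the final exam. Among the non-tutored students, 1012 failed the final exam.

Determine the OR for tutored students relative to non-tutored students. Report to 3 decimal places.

tutored students with the outcome: 1392 − 1012 = 380
tutored students without the outcome: 2916 − 380 = 2536
non-tutored students without the outcome: 4997 − 1012 = 3985
odds, tutored students = 380/2536 = 0.1498
odds, non-tutored students = 1012/3985 = 0.2540
OR = 0.1498 / 0.2540 = 0.590

OR = 0.590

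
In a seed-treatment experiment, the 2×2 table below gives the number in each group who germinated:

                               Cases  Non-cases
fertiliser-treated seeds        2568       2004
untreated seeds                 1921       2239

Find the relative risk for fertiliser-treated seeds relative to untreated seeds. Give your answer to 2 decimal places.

RR ≈ 1.22

risk, fertiliser-treated seeds = 2568/4572 = 0.5617
risk, untreated seeds = 1921/4160 = 0.4618
RR = 0.5617 / 0.4618 = 1.22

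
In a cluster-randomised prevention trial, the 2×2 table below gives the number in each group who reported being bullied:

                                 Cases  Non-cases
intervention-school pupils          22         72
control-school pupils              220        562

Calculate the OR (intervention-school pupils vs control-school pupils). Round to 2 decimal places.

OR = (22 × 562) / (72 × 220) = 12364/15840 ≈ 0.78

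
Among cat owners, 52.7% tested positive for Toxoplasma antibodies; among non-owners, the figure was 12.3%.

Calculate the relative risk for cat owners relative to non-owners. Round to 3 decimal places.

RR = 0.5270 / 0.1230 = 4.285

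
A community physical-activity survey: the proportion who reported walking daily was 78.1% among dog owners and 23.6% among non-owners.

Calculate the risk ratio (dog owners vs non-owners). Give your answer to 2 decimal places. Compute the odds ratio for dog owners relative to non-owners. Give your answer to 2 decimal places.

RR = 0.7810 / 0.2360 = 3.31
odds, dog owners = 0.7810/0.2190 = 3.5662
odds, non-owners = 0.2360/0.7640 = 0.3089
OR = 3.5662 / 0.3089 = 11.54

RR = 3.31; OR = 11.54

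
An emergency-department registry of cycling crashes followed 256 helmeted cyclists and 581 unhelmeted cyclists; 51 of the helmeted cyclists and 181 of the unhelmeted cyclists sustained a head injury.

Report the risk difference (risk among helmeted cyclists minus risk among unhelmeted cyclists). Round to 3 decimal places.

RD: -0.112

risk, helmeted cyclists = 51/256 = 0.1992
risk, unhelmeted cyclists = 181/581 = 0.3115
risk difference = 0.1992 − 0.3115 = -0.112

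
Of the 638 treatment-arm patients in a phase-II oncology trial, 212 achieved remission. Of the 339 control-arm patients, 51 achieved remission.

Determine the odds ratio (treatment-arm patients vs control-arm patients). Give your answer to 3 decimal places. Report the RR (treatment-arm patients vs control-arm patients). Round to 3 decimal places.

OR = (212 × 288) / (426 × 51) = 61056/21726 ≈ 2.810
risk, treatment-arm patients = 212/638 = 0.3323
risk, control-arm patients = 51/339 = 0.1504
RR = 0.3323 / 0.1504 = 2.209

OR = 2.810; RR = 2.209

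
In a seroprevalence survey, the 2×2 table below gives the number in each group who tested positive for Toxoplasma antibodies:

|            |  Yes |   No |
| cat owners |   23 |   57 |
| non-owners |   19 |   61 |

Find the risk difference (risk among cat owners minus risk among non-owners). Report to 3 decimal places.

0.050

risk, cat owners = 23/80 = 0.2875
risk, non-owners = 19/80 = 0.2375
risk difference = 0.2875 − 0.2375 = 0.050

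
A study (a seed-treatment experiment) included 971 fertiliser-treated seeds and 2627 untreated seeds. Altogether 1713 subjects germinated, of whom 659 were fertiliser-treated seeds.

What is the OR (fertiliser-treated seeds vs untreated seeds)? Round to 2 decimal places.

3.15

fertiliser-treated seeds without the outcome: 971 − 659 = 312
untreated seeds with the outcome: 1713 − 659 = 1054
untreated seeds without the outcome: 2627 − 1054 = 1573
OR = (659 × 1573) / (312 × 1054) = 1036607/328848 ≈ 3.15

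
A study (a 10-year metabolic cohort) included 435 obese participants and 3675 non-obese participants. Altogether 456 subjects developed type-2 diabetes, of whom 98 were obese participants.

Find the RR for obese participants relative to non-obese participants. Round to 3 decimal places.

obese participants without the outcome: 435 − 98 = 337
non-obese participants with the outcome: 456 − 98 = 358
non-obese participants without the outcome: 3675 − 358 = 3317
risk, obese participants = 98/435 = 0.2253
risk, non-obese participants = 358/3675 = 0.0974
RR = 0.2253 / 0.0974 = 2.313

RR ≈ 2.313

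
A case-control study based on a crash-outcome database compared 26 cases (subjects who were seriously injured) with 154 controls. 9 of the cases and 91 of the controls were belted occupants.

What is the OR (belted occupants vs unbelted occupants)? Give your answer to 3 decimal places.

odds, belted occupants = 9/91 = 0.0989
odds, unbelted occupants = 17/63 = 0.2698
OR = 0.0989 / 0.2698 = 0.367

OR ≈ 0.367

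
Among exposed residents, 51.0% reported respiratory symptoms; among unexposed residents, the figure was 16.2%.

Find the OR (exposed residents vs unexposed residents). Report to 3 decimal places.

5.384

odds, exposed residents = 0.5100/0.4900 = 1.0408
odds, unexposed residents = 0.1620/0.8380 = 0.1933
OR = 1.0408 / 0.1933 = 5.384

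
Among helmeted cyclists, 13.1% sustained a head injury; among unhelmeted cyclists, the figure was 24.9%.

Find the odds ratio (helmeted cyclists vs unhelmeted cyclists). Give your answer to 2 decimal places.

odds, helmeted cyclists = 0.1310/0.8690 = 0.1507
odds, unhelmeted cyclists = 0.2490/0.7510 = 0.3316
OR = 0.1507 / 0.3316 = 0.45

OR = 0.45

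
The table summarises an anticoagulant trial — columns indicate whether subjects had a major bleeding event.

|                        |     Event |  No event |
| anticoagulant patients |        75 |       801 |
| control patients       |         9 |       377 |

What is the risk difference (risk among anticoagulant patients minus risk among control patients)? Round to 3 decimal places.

risk, anticoagulant patients = 75/876 = 0.08562
risk, control patients = 9/386 = 0.02332
risk difference = 0.08562 − 0.02332 = 0.062

RD = 0.062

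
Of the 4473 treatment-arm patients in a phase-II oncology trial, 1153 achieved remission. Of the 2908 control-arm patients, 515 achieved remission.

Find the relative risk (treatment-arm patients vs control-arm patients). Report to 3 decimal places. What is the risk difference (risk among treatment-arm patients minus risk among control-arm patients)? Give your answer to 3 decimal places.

RR = 1.456; RD = 0.081

risk, treatment-arm patients = 1153/4473 = 0.2578
risk, control-arm patients = 515/2908 = 0.1771
RR = 0.2578 / 0.1771 = 1.456
risk difference = 0.2578 − 0.1771 = 0.081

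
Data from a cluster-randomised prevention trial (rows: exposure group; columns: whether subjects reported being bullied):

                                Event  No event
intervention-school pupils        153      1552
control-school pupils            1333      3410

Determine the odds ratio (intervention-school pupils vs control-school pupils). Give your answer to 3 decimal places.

OR = (153 × 3410) / (1552 × 1333) = 521730/2068816 ≈ 0.252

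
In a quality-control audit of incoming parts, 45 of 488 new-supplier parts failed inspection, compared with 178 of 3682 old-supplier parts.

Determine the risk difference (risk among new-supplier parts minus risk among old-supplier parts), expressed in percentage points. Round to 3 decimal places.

risk, new-supplier parts = 45/488 = 0.09221
risk, old-supplier parts = 178/3682 = 0.04834
risk difference = 0.09221 − 0.04834 = 0.04387 → 4.387 percentage points

4.387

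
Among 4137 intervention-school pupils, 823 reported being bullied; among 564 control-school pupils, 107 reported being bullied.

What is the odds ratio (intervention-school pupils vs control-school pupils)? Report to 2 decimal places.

odds, intervention-school pupils = 823/3314 = 0.2483
odds, control-school pupils = 107/457 = 0.2341
OR = 0.2483 / 0.2341 = 1.06

1.06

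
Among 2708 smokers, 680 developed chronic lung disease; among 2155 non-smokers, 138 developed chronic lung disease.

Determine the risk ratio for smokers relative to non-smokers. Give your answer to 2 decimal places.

RR ≈ 3.92

risk, smokers = 680/2708 = 0.2511
risk, non-smokers = 138/2155 = 0.0640
RR = 0.2511 / 0.0640 = 3.92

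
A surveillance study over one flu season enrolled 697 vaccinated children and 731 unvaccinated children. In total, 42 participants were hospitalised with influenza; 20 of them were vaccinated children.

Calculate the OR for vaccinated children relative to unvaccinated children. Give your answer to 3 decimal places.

vaccinated children without the outcome: 697 − 20 = 677
unvaccinated children with the outcome: 42 − 20 = 22
unvaccinated children without the outcome: 731 − 22 = 709
OR = (20 × 709) / (677 × 22) = 14180/14894 ≈ 0.952

0.952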